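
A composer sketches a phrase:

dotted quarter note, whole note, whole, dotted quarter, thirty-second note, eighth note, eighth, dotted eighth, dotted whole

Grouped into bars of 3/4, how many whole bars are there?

6

One bar of 3/4 = 24 thirty-second notes.
Working in thirty-second notes: dotted quarter note = 12; whole note = 32; whole = 32; dotted quarter = 12; thirty-second note = 1; eighth note = 4; eighth = 4; dotted eighth = 6; dotted whole = 48.
Adding: 12 + 32 + 32 + 12 + 1 + 4 + 4 + 6 + 48 = 151.
151 ÷ 24 = 6 complete bars with 7 left over.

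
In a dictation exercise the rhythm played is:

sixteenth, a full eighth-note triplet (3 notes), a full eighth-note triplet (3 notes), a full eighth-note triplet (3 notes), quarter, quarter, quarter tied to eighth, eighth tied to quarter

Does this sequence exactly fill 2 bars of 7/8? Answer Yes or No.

No

One bar of 7/8 = 14 sixteenth notes, so 2 bars = 28.
Each duration in sixteenth notes: sixteenth = 1; a full eighth-note triplet (3 notes) (three triplet eighths span one quarter) = 4; a full eighth-note triplet (3 notes) (three triplet eighths span one quarter) = 4; a full eighth-note triplet (3 notes) (three triplet eighths span one quarter) = 4; quarter = 4; quarter = 4; quarter tied to eighth (quarter + eighth) = 6; eighth tied to quarter (eighth + quarter) = 6.
Adding: 1 + 4 + 4 + 4 + 4 + 4 + 6 + 6 = 33.
33 exceeds 28, so the answer is No.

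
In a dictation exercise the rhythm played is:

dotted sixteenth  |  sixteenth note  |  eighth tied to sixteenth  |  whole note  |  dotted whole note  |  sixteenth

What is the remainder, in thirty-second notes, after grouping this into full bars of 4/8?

13

One bar of 4/8 = 16 thirty-second notes.
Convert each value to thirty-second notes: dotted sixteenth = 3; sixteenth note = 2; eighth tied to sixteenth (eighth + sixteenth) = 6; whole note = 32; dotted whole note = 48; sixteenth = 2.
Sum: 3 + 2 + 6 + 32 + 48 + 2 = 93.
93 ÷ 16 = 5 complete bars with 13 thirty-second notes remaining.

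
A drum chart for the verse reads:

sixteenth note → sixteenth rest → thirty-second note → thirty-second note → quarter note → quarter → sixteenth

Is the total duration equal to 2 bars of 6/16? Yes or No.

One bar of 6/16 = 12 thirty-second notes, so 2 bars = 24.
In thirty-second notes: sixteenth note = 2; sixteenth rest = 2; thirty-second note = 1; thirty-second note = 1; quarter note = 8; quarter = 8; sixteenth = 2.
Total: 2 + 2 + 1 + 1 + 8 + 8 + 2 = 24.
24 equals 24, so the answer is Yes.

Yes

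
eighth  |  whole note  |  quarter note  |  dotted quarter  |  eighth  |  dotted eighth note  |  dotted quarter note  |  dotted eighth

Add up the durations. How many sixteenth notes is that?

Convert each value to sixteenth notes: eighth = 2; whole note = 16; quarter note = 4; dotted quarter = 6; eighth = 2; dotted eighth note = 3; dotted quarter note = 6; dotted eighth = 3.
Total: 2 + 16 + 4 + 6 + 2 + 3 + 6 + 3 = 42 sixteenth notes.

42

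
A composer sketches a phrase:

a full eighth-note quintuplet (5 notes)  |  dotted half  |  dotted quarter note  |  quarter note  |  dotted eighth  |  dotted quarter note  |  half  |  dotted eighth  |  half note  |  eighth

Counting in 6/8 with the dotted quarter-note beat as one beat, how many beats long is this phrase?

One dotted quarter-note beat = 6 sixteenth notes.
Express everything in sixteenth notes: a full eighth-note quintuplet (5 notes) (five quintuplet eighths span one half) = 8; dotted half = 12; dotted quarter note = 6; quarter note = 4; dotted eighth = 3; dotted quarter note = 6; half = 8; dotted eighth = 3; half note = 8; eighth = 2.
Total: 8 + 12 + 6 + 4 + 3 + 6 + 8 + 3 + 8 + 2 = 60.
60 ÷ 6 = 10 beats.

10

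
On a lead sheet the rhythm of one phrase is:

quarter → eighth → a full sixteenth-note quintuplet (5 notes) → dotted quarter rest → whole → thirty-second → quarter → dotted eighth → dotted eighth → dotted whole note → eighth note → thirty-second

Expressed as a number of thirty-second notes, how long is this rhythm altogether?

138

In thirty-second notes: quarter = 8; eighth = 4; a full sixteenth-note quintuplet (5 notes) (five quintuplet sixteenths span one quarter) = 8; dotted quarter rest = 12; whole = 32; thirty-second = 1; quarter = 8; dotted eighth = 6; dotted eighth = 6; dotted whole note = 48; eighth note = 4; thirty-second = 1.
Adding: 8 + 4 + 8 + 12 + 32 + 1 + 8 + 6 + 6 + 48 + 4 + 1 = 138 thirty-second notes.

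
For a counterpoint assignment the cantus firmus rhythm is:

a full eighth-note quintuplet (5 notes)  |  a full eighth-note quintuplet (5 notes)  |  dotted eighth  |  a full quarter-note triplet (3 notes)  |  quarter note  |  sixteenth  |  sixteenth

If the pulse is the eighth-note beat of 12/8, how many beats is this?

One eighth-note beat = 2 sixteenth notes.
Convert each value to sixteenth notes: a full eighth-note quintuplet (5 notes) (five quintuplet eighths span one half) = 8; a full eighth-note quintuplet (5 notes) (five quintuplet eighths span one half) = 8; dotted eighth = 3; a full quarter-note triplet (3 notes) (three triplet quarters span one half) = 8; quarter note = 4; sixteenth = 1; sixteenth = 1.
Adding: 8 + 8 + 3 + 8 + 4 + 1 + 1 = 33.
33 ÷ 2 = 16.5 beats.

16.5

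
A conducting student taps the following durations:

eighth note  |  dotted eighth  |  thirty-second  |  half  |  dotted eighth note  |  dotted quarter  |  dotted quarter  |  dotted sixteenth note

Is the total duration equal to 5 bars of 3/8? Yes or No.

Yes

One bar of 3/8 = 12 thirty-second notes, so 5 bars = 60.
Working in thirty-second notes: eighth note = 4; dotted eighth = 6; thirty-second = 1; half = 16; dotted eighth note = 6; dotted quarter = 12; dotted quarter = 12; dotted sixteenth note = 3.
Total: 4 + 6 + 1 + 16 + 6 + 12 + 12 + 3 = 60.
60 equals 60, so the answer is Yes.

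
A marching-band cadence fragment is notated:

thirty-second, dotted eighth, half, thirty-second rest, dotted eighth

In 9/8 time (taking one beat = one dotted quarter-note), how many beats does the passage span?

One dotted quarter-note beat = 12 thirty-second notes.
Working in thirty-second notes: thirty-second = 1; dotted eighth = 6; half = 16; thirty-second rest = 1; dotted eighth = 6.
Adding: 1 + 6 + 16 + 1 + 6 = 30.
30 ÷ 12 = 2.5 beats.

2.5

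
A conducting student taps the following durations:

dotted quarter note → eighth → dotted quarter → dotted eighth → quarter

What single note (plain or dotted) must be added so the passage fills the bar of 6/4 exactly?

dotted eighth note

The bar of 6/4 = 24 sixteenth notes.
Convert each value to sixteenth notes: dotted quarter note = 6; eighth = 2; dotted quarter = 6; dotted eighth = 3; quarter = 4.
Altogether 6 + 2 + 6 + 3 + 4 = 21.
Remaining: 24 − 21 = 3 sixteenth notes, which is a dotted eighth note.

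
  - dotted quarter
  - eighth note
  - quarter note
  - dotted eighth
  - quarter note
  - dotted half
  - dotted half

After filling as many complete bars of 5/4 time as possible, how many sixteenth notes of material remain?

One bar of 5/4 = 20 sixteenth notes.
Convert each value to sixteenth notes: dotted quarter = 6; eighth note = 2; quarter note = 4; dotted eighth = 3; quarter note = 4; dotted half = 12; dotted half = 12.
Sum: 6 + 2 + 4 + 3 + 4 + 12 + 12 = 43.
43 ÷ 20 = 2 complete bars with 3 sixteenth notes remaining.

3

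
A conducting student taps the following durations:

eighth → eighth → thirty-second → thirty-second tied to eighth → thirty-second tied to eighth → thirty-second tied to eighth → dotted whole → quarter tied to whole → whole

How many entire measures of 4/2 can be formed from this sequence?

One bar of 4/2 = 64 thirty-second notes.
In thirty-second notes: eighth = 4; eighth = 4; thirty-second = 1; thirty-second tied to eighth (thirty-second + eighth) = 5; thirty-second tied to eighth (thirty-second + eighth) = 5; thirty-second tied to eighth (thirty-second + eighth) = 5; dotted whole = 48; quarter tied to whole (quarter + whole) = 40; whole = 32.
Sum: 4 + 4 + 1 + 5 + 5 + 5 + 48 + 40 + 32 = 144.
144 ÷ 64 = 2 complete bars with 16 left over.

2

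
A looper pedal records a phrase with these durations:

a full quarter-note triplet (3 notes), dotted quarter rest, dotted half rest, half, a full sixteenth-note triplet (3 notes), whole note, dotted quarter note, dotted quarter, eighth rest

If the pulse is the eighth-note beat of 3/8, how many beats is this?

One eighth-note beat = 2 sixteenth notes.
In sixteenth notes: a full quarter-note triplet (3 notes) (three triplet quarters span one half) = 8; dotted quarter rest = 6; dotted half rest = 12; half = 8; a full sixteenth-note triplet (3 notes) (three triplet sixteenths span one eighth) = 2; whole note = 16; dotted quarter note = 6; dotted quarter = 6; eighth rest = 2.
Altogether 8 + 6 + 12 + 8 + 2 + 16 + 6 + 6 + 2 = 66.
66 ÷ 2 = 33 beats.

33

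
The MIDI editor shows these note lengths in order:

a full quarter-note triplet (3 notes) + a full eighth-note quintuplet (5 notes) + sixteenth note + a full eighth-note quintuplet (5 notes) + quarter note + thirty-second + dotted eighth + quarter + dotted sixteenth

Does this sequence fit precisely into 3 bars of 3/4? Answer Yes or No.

One bar of 3/4 = 24 thirty-second notes, so 3 bars = 72.
In thirty-second notes: a full quarter-note triplet (3 notes) (three triplet quarters span one half) = 16; a full eighth-note quintuplet (5 notes) (five quintuplet eighths span one half) = 16; sixteenth note = 2; a full eighth-note quintuplet (5 notes) (five quintuplet eighths span one half) = 16; quarter note = 8; thirty-second = 1; dotted eighth = 6; quarter = 8; dotted sixteenth = 3.
Adding: 16 + 16 + 2 + 16 + 8 + 1 + 6 + 8 + 3 = 76.
76 exceeds 72, so the answer is No.

No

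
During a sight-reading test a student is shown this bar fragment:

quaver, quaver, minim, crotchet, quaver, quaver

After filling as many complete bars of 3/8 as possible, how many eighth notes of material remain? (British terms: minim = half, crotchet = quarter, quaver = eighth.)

1

One bar of 3/8 = 3 eighth notes.
Express everything in eighth notes: quaver = 1; quaver = 1; minim = 4; crotchet = 2; quaver = 1; quaver = 1.
Sum: 1 + 1 + 4 + 2 + 1 + 1 = 10.
10 ÷ 3 = 3 complete bars with 1 eighth note remaining.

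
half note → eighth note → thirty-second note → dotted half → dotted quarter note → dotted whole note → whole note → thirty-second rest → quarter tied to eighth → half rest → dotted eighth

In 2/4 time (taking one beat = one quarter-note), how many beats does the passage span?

21.5

One quarter-note beat = 8 thirty-second notes.
Express everything in thirty-second notes: half note = 16; eighth note = 4; thirty-second note = 1; dotted half = 24; dotted quarter note = 12; dotted whole note = 48; whole note = 32; thirty-second rest = 1; quarter tied to eighth (quarter + eighth) = 12; half rest = 16; dotted eighth = 6.
Adding: 16 + 4 + 1 + 24 + 12 + 48 + 32 + 1 + 12 + 16 + 6 = 172.
172 ÷ 8 = 21.5 beats.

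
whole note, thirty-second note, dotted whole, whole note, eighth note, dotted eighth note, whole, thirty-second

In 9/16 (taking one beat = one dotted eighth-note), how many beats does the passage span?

26

One dotted eighth-note beat = 6 thirty-second notes.
In thirty-second notes: whole note = 32; thirty-second note = 1; dotted whole = 48; whole note = 32; eighth note = 4; dotted eighth note = 6; whole = 32; thirty-second = 1.
Altogether 32 + 1 + 48 + 32 + 4 + 6 + 32 + 1 = 156.
156 ÷ 6 = 26 beats.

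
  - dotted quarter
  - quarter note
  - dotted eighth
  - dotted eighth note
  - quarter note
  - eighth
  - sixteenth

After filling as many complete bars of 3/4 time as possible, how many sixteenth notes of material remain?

One bar of 3/4 = 12 sixteenth notes.
In sixteenth notes: dotted quarter = 6; quarter note = 4; dotted eighth = 3; dotted eighth note = 3; quarter note = 4; eighth = 2; sixteenth = 1.
Adding: 6 + 4 + 3 + 3 + 4 + 2 + 1 = 23.
23 ÷ 12 = 1 complete bar with 11 sixteenth notes remaining.

11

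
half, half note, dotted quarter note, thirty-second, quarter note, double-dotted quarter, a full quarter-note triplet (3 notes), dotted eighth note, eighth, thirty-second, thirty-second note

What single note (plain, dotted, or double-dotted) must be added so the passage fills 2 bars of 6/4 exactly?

2 bars of 6/4 = 96 thirty-second notes.
Each duration in thirty-second notes: half = 16; half note = 16; dotted quarter note = 12; thirty-second = 1; quarter note = 8; double-dotted quarter = 14; a full quarter-note triplet (3 notes) (three triplet quarters span one half) = 16; dotted eighth note = 6; eighth = 4; thirty-second = 1; thirty-second note = 1.
Adding: 16 + 16 + 12 + 1 + 8 + 14 + 16 + 6 + 4 + 1 + 1 = 95.
Remaining: 96 − 95 = 1 thirty-second note, which is a thirty-second note.

thirty-second note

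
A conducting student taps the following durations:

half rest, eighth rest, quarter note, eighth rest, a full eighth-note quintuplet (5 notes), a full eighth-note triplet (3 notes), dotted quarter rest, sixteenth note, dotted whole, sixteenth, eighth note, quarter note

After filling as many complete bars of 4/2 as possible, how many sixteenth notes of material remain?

One bar of 4/2 = 32 sixteenth notes.
Each duration in sixteenth notes: half rest = 8; eighth rest = 2; quarter note = 4; eighth rest = 2; a full eighth-note quintuplet (5 notes) (five quintuplet eighths span one half) = 8; a full eighth-note triplet (3 notes) (three triplet eighths span one quarter) = 4; dotted quarter rest = 6; sixteenth note = 1; dotted whole = 24; sixteenth = 1; eighth note = 2; quarter note = 4.
Total: 8 + 2 + 4 + 2 + 8 + 4 + 6 + 1 + 24 + 1 + 2 + 4 = 66.
66 ÷ 32 = 2 complete bars with 2 sixteenth notes remaining.

2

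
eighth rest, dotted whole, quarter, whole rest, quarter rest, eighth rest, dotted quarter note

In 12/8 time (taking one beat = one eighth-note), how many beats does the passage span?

One eighth-note beat = 2 sixteenth notes.
Working in sixteenth notes: eighth rest = 2; dotted whole = 24; quarter = 4; whole rest = 16; quarter rest = 4; eighth rest = 2; dotted quarter note = 6.
Altogether 2 + 24 + 4 + 16 + 4 + 2 + 6 = 58.
58 ÷ 2 = 29 beats.

29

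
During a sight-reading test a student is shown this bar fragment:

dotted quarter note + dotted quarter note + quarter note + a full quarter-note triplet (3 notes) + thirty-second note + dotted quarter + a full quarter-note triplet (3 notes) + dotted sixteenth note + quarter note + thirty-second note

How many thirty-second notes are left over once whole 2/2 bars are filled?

25

One bar of 2/2 = 32 thirty-second notes.
In thirty-second notes: dotted quarter note = 12; dotted quarter note = 12; quarter note = 8; a full quarter-note triplet (3 notes) (three triplet quarters span one half) = 16; thirty-second note = 1; dotted quarter = 12; a full quarter-note triplet (3 notes) (three triplet quarters span one half) = 16; dotted sixteenth note = 3; quarter note = 8; thirty-second note = 1.
Altogether 12 + 12 + 8 + 16 + 1 + 12 + 16 + 3 + 8 + 1 = 89.
89 ÷ 32 = 2 complete bars with 25 thirty-second notes remaining.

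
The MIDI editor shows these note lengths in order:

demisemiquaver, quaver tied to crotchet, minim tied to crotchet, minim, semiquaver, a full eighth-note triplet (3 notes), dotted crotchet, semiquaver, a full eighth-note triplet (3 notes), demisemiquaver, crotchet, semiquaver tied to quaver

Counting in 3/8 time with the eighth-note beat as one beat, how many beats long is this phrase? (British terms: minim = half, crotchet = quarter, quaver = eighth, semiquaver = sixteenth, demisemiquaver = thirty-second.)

25

One eighth-note beat = 4 thirty-second notes.
Working in thirty-second notes: demisemiquaver = 1; quaver tied to crotchet (quaver + crotchet) = 12; minim tied to crotchet (minim + crotchet) = 24; minim = 16; semiquaver = 2; a full eighth-note triplet (3 notes) (three triplet eighths span one quarter) = 8; dotted crotchet = 12; semiquaver = 2; a full eighth-note triplet (3 notes) (three triplet eighths span one quarter) = 8; demisemiquaver = 1; crotchet = 8; semiquaver tied to quaver (semiquaver + quaver) = 6.
Altogether 1 + 12 + 24 + 16 + 2 + 8 + 12 + 2 + 8 + 1 + 8 + 6 = 100.
100 ÷ 4 = 25 beats.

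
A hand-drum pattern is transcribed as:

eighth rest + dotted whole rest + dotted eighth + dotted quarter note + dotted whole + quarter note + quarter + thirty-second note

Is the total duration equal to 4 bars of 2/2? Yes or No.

No

One bar of 2/2 = 32 thirty-second notes, so 4 bars = 128.
Convert each value to thirty-second notes: eighth rest = 4; dotted whole rest = 48; dotted eighth = 6; dotted quarter note = 12; dotted whole = 48; quarter note = 8; quarter = 8; thirty-second note = 1.
Total: 4 + 48 + 6 + 12 + 48 + 8 + 8 + 1 = 135.
135 exceeds 128, so the answer is No.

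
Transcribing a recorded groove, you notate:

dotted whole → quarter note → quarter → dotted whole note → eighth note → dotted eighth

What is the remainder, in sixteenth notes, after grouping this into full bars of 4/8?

One bar of 4/8 = 8 sixteenth notes.
In sixteenth notes: dotted whole = 24; quarter note = 4; quarter = 4; dotted whole note = 24; eighth note = 2; dotted eighth = 3.
Total: 24 + 4 + 4 + 24 + 2 + 3 = 61.
61 ÷ 8 = 7 complete bars with 5 sixteenth notes remaining.

5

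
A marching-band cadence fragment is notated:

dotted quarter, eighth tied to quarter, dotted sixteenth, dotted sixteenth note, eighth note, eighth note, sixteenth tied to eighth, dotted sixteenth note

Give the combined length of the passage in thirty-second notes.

Convert each value to thirty-second notes: dotted quarter = 12; eighth tied to quarter (eighth + quarter) = 12; dotted sixteenth = 3; dotted sixteenth note = 3; eighth note = 4; eighth note = 4; sixteenth tied to eighth (sixteenth + eighth) = 6; dotted sixteenth note = 3.
Altogether 12 + 12 + 3 + 3 + 4 + 4 + 6 + 3 = 47 thirty-second notes.

47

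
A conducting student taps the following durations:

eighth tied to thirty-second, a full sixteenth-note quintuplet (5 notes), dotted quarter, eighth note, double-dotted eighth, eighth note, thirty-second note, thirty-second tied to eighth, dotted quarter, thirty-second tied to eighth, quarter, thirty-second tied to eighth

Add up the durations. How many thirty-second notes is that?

Express everything in thirty-second notes: eighth tied to thirty-second (eighth + thirty-second) = 5; a full sixteenth-note quintuplet (5 notes) (five quintuplet sixteenths span one quarter) = 8; dotted quarter = 12; eighth note = 4; double-dotted eighth = 7; eighth note = 4; thirty-second note = 1; thirty-second tied to eighth (thirty-second + eighth) = 5; dotted quarter = 12; thirty-second tied to eighth (thirty-second + eighth) = 5; quarter = 8; thirty-second tied to eighth (thirty-second + eighth) = 5.
Altogether 5 + 8 + 12 + 4 + 7 + 4 + 1 + 5 + 12 + 5 + 8 + 5 = 76 thirty-second notes.

76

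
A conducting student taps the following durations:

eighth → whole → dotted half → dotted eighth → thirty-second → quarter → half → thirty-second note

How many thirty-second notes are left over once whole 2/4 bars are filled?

12

One bar of 2/4 = 16 thirty-second notes.
Each duration in thirty-second notes: eighth = 4; whole = 32; dotted half = 24; dotted eighth = 6; thirty-second = 1; quarter = 8; half = 16; thirty-second note = 1.
Altogether 4 + 32 + 24 + 6 + 1 + 8 + 16 + 1 = 92.
92 ÷ 16 = 5 complete bars with 12 thirty-second notes remaining.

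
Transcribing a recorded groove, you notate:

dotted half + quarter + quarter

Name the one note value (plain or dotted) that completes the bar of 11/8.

eighth note

The bar of 11/8 = 11 eighth notes.
Express everything in eighth notes: dotted half = 6; quarter = 2; quarter = 2.
Total: 6 + 2 + 2 = 10.
Remaining: 11 − 10 = 1 eighth note, which is a eighth note.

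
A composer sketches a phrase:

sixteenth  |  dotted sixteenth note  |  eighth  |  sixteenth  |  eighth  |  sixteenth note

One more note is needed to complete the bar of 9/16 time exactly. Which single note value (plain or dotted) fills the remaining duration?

The bar of 9/16 = 18 thirty-second notes.
Express everything in thirty-second notes: sixteenth = 2; dotted sixteenth note = 3; eighth = 4; sixteenth = 2; eighth = 4; sixteenth note = 2.
Altogether 2 + 3 + 4 + 2 + 4 + 2 = 17.
Remaining: 18 − 17 = 1 thirty-second note, which is a thirty-second note.

thirty-second note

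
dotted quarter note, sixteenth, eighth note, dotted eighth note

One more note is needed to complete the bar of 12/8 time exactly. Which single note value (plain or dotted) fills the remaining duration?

dotted half note

The bar of 12/8 = 24 sixteenth notes.
In sixteenth notes: dotted quarter note = 6; sixteenth = 1; eighth note = 2; dotted eighth note = 3.
Altogether 6 + 1 + 2 + 3 = 12.
Remaining: 24 − 12 = 12 sixteenth notes, which is a dotted half note.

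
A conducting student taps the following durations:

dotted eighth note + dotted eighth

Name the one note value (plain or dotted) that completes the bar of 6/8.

The bar of 6/8 = 12 sixteenth notes.
Working in sixteenth notes: dotted eighth note = 3; dotted eighth = 3.
Total: 3 + 3 = 6.
Remaining: 12 − 6 = 6 sixteenth notes, which is a dotted quarter note.

dotted quarter note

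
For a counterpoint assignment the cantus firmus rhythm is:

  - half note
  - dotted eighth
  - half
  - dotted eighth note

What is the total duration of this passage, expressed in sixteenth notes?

22

Working in sixteenth notes: half note = 8; dotted eighth = 3; half = 8; dotted eighth note = 3.
Adding: 8 + 3 + 8 + 3 = 22 sixteenth notes.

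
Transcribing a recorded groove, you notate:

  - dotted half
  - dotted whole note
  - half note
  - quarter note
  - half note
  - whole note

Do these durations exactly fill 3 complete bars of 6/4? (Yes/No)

Yes

One bar of 6/4 = 6 quarter notes, so 3 bars = 18.
Convert each value to quarter notes: dotted half = 3; dotted whole note = 6; half note = 2; quarter note = 1; half note = 2; whole note = 4.
Altogether 3 + 6 + 2 + 1 + 2 + 4 = 18.
18 equals 18, so the answer is Yes.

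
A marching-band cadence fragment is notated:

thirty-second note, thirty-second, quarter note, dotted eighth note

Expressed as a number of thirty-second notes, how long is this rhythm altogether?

In thirty-second notes: thirty-second note = 1; thirty-second = 1; quarter note = 8; dotted eighth note = 6.
Sum: 1 + 1 + 8 + 6 = 16 thirty-second notes.

16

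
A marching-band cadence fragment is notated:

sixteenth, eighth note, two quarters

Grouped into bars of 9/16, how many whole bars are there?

1

One bar of 9/16 = 9 sixteenth notes.
In sixteenth notes: sixteenth = 1; eighth note = 2; quarter = 4; quarter = 4.
Sum: 1 + 2 + 4 + 4 = 11.
11 ÷ 9 = 1 complete bar with 2 left over.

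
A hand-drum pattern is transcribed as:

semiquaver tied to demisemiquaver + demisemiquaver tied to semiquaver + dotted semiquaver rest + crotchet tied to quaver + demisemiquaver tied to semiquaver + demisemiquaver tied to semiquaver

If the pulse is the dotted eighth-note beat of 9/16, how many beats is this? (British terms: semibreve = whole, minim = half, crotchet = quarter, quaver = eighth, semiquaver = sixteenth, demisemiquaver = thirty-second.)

4.5

One dotted eighth-note beat = 6 thirty-second notes.
In thirty-second notes: semiquaver tied to demisemiquaver (semiquaver + demisemiquaver) = 3; demisemiquaver tied to semiquaver (demisemiquaver + semiquaver) = 3; dotted semiquaver rest = 3; crotchet tied to quaver (crotchet + quaver) = 12; demisemiquaver tied to semiquaver (demisemiquaver + semiquaver) = 3; demisemiquaver tied to semiquaver (demisemiquaver + semiquaver) = 3.
Total: 3 + 3 + 3 + 12 + 3 + 3 = 27.
27 ÷ 6 = 4.5 beats.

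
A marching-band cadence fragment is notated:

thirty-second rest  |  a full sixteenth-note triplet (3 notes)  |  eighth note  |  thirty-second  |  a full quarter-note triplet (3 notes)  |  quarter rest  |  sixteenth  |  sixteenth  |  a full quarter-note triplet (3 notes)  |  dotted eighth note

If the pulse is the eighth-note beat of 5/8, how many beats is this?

15

One eighth-note beat = 4 thirty-second notes.
Convert each value to thirty-second notes: thirty-second rest = 1; a full sixteenth-note triplet (3 notes) (three triplet sixteenths span one eighth) = 4; eighth note = 4; thirty-second = 1; a full quarter-note triplet (3 notes) (three triplet quarters span one half) = 16; quarter rest = 8; sixteenth = 2; sixteenth = 2; a full quarter-note triplet (3 notes) (three triplet quarters span one half) = 16; dotted eighth note = 6.
Sum: 1 + 4 + 4 + 1 + 16 + 8 + 2 + 2 + 16 + 6 = 60.
60 ÷ 4 = 15 beats.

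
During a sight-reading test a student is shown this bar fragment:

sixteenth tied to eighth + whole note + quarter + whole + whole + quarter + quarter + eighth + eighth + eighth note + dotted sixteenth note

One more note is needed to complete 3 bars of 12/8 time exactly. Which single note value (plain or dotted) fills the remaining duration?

3 bars of 12/8 = 144 thirty-second notes.
Working in thirty-second notes: sixteenth tied to eighth (sixteenth + eighth) = 6; whole note = 32; quarter = 8; whole = 32; whole = 32; quarter = 8; quarter = 8; eighth = 4; eighth = 4; eighth note = 4; dotted sixteenth note = 3.
Total: 6 + 32 + 8 + 32 + 32 + 8 + 8 + 4 + 4 + 4 + 3 = 141.
Remaining: 144 − 141 = 3 thirty-second notes, which is a dotted sixteenth note.

dotted sixteenth note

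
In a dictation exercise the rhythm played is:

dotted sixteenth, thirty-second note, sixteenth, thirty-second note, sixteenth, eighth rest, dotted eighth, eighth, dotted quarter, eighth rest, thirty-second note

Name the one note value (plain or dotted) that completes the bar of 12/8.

The bar of 12/8 = 48 thirty-second notes.
Working in thirty-second notes: dotted sixteenth = 3; thirty-second note = 1; sixteenth = 2; thirty-second note = 1; sixteenth = 2; eighth rest = 4; dotted eighth = 6; eighth = 4; dotted quarter = 12; eighth rest = 4; thirty-second note = 1.
Adding: 3 + 1 + 2 + 1 + 2 + 4 + 6 + 4 + 12 + 4 + 1 = 40.
Remaining: 48 − 40 = 8 thirty-second notes, which is a quarter note.

quarter note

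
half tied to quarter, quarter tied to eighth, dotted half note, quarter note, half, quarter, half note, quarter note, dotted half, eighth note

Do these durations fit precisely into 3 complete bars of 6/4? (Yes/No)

One bar of 6/4 = 12 eighth notes, so 3 bars = 36.
Express everything in eighth notes: half tied to quarter (half + quarter) = 6; quarter tied to eighth (quarter + eighth) = 3; dotted half note = 6; quarter note = 2; half = 4; quarter = 2; half note = 4; quarter note = 2; dotted half = 6; eighth note = 1.
Total: 6 + 3 + 6 + 2 + 4 + 2 + 4 + 2 + 6 + 1 = 36.
36 equals 36, so the answer is Yes.

Yes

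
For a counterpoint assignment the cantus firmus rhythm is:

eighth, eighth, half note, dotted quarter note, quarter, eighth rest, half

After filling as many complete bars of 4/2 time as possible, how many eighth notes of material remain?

One bar of 4/2 = 16 eighth notes.
Express everything in eighth notes: eighth = 1; eighth = 1; half note = 4; dotted quarter note = 3; quarter = 2; eighth rest = 1; half = 4.
Altogether 1 + 1 + 4 + 3 + 2 + 1 + 4 = 16.
16 ÷ 16 = 1 complete bar with 0 eighth notes remaining.

0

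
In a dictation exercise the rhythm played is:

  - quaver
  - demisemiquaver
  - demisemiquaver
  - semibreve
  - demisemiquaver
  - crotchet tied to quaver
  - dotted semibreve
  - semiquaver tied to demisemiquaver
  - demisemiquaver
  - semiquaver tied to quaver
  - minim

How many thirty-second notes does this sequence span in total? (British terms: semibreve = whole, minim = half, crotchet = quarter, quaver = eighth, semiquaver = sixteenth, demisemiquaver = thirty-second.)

125

Express everything in thirty-second notes: quaver = 4; demisemiquaver = 1; demisemiquaver = 1; semibreve = 32; demisemiquaver = 1; crotchet tied to quaver (crotchet + quaver) = 12; dotted semibreve = 48; semiquaver tied to demisemiquaver (semiquaver + demisemiquaver) = 3; demisemiquaver = 1; semiquaver tied to quaver (semiquaver + quaver) = 6; minim = 16.
Altogether 4 + 1 + 1 + 32 + 1 + 12 + 48 + 3 + 1 + 6 + 16 = 125 thirty-second notes.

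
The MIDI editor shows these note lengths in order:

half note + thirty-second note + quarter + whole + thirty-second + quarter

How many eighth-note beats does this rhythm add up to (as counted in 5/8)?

One eighth-note beat = 4 thirty-second notes.
Working in thirty-second notes: half note = 16; thirty-second note = 1; quarter = 8; whole = 32; thirty-second = 1; quarter = 8.
Total: 16 + 1 + 8 + 32 + 1 + 8 = 66.
66 ÷ 4 = 16.5 beats.

16.5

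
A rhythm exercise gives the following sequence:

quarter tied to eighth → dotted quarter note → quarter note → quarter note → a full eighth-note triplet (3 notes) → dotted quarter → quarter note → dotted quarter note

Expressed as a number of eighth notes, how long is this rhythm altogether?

Convert each value to eighth notes: quarter tied to eighth (quarter + eighth) = 3; dotted quarter note = 3; quarter note = 2; quarter note = 2; a full eighth-note triplet (3 notes) (three triplet eighths span one quarter) = 2; dotted quarter = 3; quarter note = 2; dotted quarter note = 3.
Altogether 3 + 3 + 2 + 2 + 2 + 3 + 2 + 3 = 20 eighth notes.

20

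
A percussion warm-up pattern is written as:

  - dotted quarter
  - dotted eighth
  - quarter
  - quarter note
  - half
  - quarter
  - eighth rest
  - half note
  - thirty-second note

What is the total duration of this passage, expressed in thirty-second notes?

Express everything in thirty-second notes: dotted quarter = 12; dotted eighth = 6; quarter = 8; quarter note = 8; half = 16; quarter = 8; eighth rest = 4; half note = 16; thirty-second note = 1.
Altogether 12 + 6 + 8 + 8 + 16 + 8 + 4 + 16 + 1 = 79 thirty-second notes.

79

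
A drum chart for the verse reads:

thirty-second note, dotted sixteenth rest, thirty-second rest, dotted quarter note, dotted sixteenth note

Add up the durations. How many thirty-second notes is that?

Working in thirty-second notes: thirty-second note = 1; dotted sixteenth rest = 3; thirty-second rest = 1; dotted quarter note = 12; dotted sixteenth note = 3.
Adding: 1 + 3 + 1 + 12 + 3 = 20 thirty-second notes.

20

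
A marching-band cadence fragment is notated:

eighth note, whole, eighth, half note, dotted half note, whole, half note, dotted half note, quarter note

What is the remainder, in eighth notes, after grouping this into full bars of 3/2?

One bar of 3/2 = 12 eighth notes.
Working in eighth notes: eighth note = 1; whole = 8; eighth = 1; half note = 4; dotted half note = 6; whole = 8; half note = 4; dotted half note = 6; quarter note = 2.
Adding: 1 + 8 + 1 + 4 + 6 + 8 + 4 + 6 + 2 = 40.
40 ÷ 12 = 3 complete bars with 4 eighth notes remaining.

4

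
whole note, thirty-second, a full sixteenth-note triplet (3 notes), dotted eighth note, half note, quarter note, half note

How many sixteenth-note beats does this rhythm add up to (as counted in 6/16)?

One sixteenth-note beat = 2 thirty-second notes.
Working in thirty-second notes: whole note = 32; thirty-second = 1; a full sixteenth-note triplet (3 notes) (three triplet sixteenths span one eighth) = 4; dotted eighth note = 6; half note = 16; quarter note = 8; half note = 16.
Sum: 32 + 1 + 4 + 6 + 16 + 8 + 16 = 83.
83 ÷ 2 = 41.5 beats.

41.5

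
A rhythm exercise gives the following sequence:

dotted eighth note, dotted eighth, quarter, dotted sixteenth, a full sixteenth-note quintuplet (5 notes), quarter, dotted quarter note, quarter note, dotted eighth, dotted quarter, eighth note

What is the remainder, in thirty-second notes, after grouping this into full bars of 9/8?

9

One bar of 9/8 = 36 thirty-second notes.
Convert each value to thirty-second notes: dotted eighth note = 6; dotted eighth = 6; quarter = 8; dotted sixteenth = 3; a full sixteenth-note quintuplet (5 notes) (five quintuplet sixteenths span one quarter) = 8; quarter = 8; dotted quarter note = 12; quarter note = 8; dotted eighth = 6; dotted quarter = 12; eighth note = 4.
Altogether 6 + 6 + 8 + 3 + 8 + 8 + 12 + 8 + 6 + 12 + 4 = 81.
81 ÷ 36 = 2 complete bars with 9 thirty-second notes remaining.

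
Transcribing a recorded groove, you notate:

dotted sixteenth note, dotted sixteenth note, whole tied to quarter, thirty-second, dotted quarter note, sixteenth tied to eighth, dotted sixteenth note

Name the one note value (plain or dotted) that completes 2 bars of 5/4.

dotted quarter note

2 bars of 5/4 = 80 thirty-second notes.
Convert each value to thirty-second notes: dotted sixteenth note = 3; dotted sixteenth note = 3; whole tied to quarter (whole + quarter) = 40; thirty-second = 1; dotted quarter note = 12; sixteenth tied to eighth (sixteenth + eighth) = 6; dotted sixteenth note = 3.
Total: 3 + 3 + 40 + 1 + 12 + 6 + 3 = 68.
Remaining: 80 − 68 = 12 thirty-second notes, which is a dotted quarter note.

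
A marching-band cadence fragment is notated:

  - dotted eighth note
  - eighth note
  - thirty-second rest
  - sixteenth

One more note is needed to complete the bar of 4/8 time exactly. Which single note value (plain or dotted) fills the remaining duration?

The bar of 4/8 = 16 thirty-second notes.
Express everything in thirty-second notes: dotted eighth note = 6; eighth note = 4; thirty-second rest = 1; sixteenth = 2.
Adding: 6 + 4 + 1 + 2 = 13.
Remaining: 16 − 13 = 3 thirty-second notes, which is a dotted sixteenth note.

dotted sixteenth note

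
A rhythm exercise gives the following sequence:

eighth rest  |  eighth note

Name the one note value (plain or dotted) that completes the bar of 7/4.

dotted whole note

The bar of 7/4 = 14 eighth notes.
In eighth notes: eighth rest = 1; eighth note = 1.
Total: 1 + 1 = 2.
Remaining: 14 − 2 = 12 eighth notes, which is a dotted whole note.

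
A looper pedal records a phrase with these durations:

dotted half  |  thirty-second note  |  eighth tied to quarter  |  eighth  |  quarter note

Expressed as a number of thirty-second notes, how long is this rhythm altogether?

49

Working in thirty-second notes: dotted half = 24; thirty-second note = 1; eighth tied to quarter (eighth + quarter) = 12; eighth = 4; quarter note = 8.
Total: 24 + 1 + 12 + 4 + 8 = 49 thirty-second notes.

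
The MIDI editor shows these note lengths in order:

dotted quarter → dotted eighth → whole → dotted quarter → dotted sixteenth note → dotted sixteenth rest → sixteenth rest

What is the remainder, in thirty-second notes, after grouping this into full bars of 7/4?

One bar of 7/4 = 56 thirty-second notes.
Each duration in thirty-second notes: dotted quarter = 12; dotted eighth = 6; whole = 32; dotted quarter = 12; dotted sixteenth note = 3; dotted sixteenth rest = 3; sixteenth rest = 2.
Altogether 12 + 6 + 32 + 12 + 3 + 3 + 2 = 70.
70 ÷ 56 = 1 complete bar with 14 thirty-second notes remaining.

14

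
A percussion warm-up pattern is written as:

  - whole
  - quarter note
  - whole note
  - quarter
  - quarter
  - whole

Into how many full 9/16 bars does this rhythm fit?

6

One bar of 9/16 = 9 sixteenth notes.
In sixteenth notes: whole = 16; quarter note = 4; whole note = 16; quarter = 4; quarter = 4; whole = 16.
Sum: 16 + 4 + 16 + 4 + 4 + 16 = 60.
60 ÷ 9 = 6 complete bars with 6 left over.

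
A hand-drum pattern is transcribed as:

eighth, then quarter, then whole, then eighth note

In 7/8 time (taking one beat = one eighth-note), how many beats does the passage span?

12

One eighth-note beat = 2 sixteenth notes.
Each duration in sixteenth notes: eighth = 2; quarter = 4; whole = 16; eighth note = 2.
Total: 2 + 4 + 16 + 2 = 24.
24 ÷ 2 = 12 beats.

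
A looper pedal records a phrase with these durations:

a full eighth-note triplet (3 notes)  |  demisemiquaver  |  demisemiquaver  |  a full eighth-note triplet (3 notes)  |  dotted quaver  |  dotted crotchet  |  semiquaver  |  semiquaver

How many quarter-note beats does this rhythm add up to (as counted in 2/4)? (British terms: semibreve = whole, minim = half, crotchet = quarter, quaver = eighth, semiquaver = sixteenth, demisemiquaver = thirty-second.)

One quarter-note beat = 8 thirty-second notes.
Convert each value to thirty-second notes: a full eighth-note triplet (3 notes) (three triplet eighths span one quarter) = 8; demisemiquaver = 1; demisemiquaver = 1; a full eighth-note triplet (3 notes) (three triplet eighths span one quarter) = 8; dotted quaver = 6; dotted crotchet = 12; semiquaver = 2; semiquaver = 2.
Total: 8 + 1 + 1 + 8 + 6 + 12 + 2 + 2 = 40.
40 ÷ 8 = 5 beats.

5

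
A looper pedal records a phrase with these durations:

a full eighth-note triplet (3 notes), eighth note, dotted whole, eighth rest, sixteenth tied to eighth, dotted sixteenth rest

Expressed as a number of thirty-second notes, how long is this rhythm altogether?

73

Each duration in thirty-second notes: a full eighth-note triplet (3 notes) (three triplet eighths span one quarter) = 8; eighth note = 4; dotted whole = 48; eighth rest = 4; sixteenth tied to eighth (sixteenth + eighth) = 6; dotted sixteenth rest = 3.
Adding: 8 + 4 + 48 + 4 + 6 + 3 = 73 thirty-second notes.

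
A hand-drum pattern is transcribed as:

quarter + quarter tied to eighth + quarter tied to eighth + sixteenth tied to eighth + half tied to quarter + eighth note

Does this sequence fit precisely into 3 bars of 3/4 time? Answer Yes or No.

No

One bar of 3/4 = 12 sixteenth notes, so 3 bars = 36.
Express everything in sixteenth notes: quarter = 4; quarter tied to eighth (quarter + eighth) = 6; quarter tied to eighth (quarter + eighth) = 6; sixteenth tied to eighth (sixteenth + eighth) = 3; half tied to quarter (half + quarter) = 12; eighth note = 2.
Total: 4 + 6 + 6 + 3 + 12 + 2 = 33.
33 falls short of 36, so the answer is No.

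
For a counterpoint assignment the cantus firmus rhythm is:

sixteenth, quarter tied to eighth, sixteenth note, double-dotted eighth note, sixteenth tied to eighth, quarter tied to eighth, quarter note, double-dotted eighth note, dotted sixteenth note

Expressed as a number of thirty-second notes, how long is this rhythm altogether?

59

Express everything in thirty-second notes: sixteenth = 2; quarter tied to eighth (quarter + eighth) = 12; sixteenth note = 2; double-dotted eighth note = 7; sixteenth tied to eighth (sixteenth + eighth) = 6; quarter tied to eighth (quarter + eighth) = 12; quarter note = 8; double-dotted eighth note = 7; dotted sixteenth note = 3.
Altogether 2 + 12 + 2 + 7 + 6 + 12 + 8 + 7 + 3 = 59 thirty-second notes.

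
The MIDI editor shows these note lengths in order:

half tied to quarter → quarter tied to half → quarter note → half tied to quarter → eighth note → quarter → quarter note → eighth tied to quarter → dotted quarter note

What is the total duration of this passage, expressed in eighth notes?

Working in eighth notes: half tied to quarter (half + quarter) = 6; quarter tied to half (quarter + half) = 6; quarter note = 2; half tied to quarter (half + quarter) = 6; eighth note = 1; quarter = 2; quarter note = 2; eighth tied to quarter (eighth + quarter) = 3; dotted quarter note = 3.
Total: 6 + 6 + 2 + 6 + 1 + 2 + 2 + 3 + 3 = 31 eighth notes.

31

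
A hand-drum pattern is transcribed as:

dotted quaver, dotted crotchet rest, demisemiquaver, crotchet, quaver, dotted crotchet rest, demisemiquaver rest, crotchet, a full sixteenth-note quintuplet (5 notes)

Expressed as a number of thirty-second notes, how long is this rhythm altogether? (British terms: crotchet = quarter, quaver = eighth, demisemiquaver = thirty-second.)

60

Convert each value to thirty-second notes: dotted quaver = 6; dotted crotchet rest = 12; demisemiquaver = 1; crotchet = 8; quaver = 4; dotted crotchet rest = 12; demisemiquaver rest = 1; crotchet = 8; a full sixteenth-note quintuplet (5 notes) (five quintuplet sixteenths span one quarter) = 8.
Altogether 6 + 12 + 1 + 8 + 4 + 12 + 1 + 8 + 8 = 60 thirty-second notes.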